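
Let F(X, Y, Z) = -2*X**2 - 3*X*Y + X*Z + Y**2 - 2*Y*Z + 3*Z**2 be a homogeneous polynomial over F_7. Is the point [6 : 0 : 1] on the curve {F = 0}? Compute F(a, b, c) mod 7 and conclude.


F(6,0,1) ≡ 0 (mod 7); P is on the curve.

Evaluate F(6, 0, 1) term-by-term (mod 7).
  -2*X**2 ↦ -2·36·1·1 = -72
  -3*X*Y ↦ -3·6·0·1 = 0
  X*Z ↦ 1·6·1·1 = 6
  Y**2 ↦ 1·1·0·1 = 0
  -2*Y*Z ↦ -2·1·0·1 = 0
  3*Z**2 ↦ 3·1·1·1 = 3
Sum: F(6, 0, 1) = (-72) + (0) + (6) + (0) + (0) + (3) = -63.
Reducing mod 7: -63 ≡ 0 (mod 7).
Since F(a, b, c) ≡ 0 (mod 7), P lies on the curve.


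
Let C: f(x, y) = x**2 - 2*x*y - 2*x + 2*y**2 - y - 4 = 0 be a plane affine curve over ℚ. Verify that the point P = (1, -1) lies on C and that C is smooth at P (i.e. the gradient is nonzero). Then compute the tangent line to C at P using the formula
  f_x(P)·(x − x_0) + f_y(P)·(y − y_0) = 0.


Tangent line at P: 2*x - 7*y - 9 = 0.

Step 1: f(1, -1) = 0, so P lies on C.
Step 2: partial derivatives
  f_x(x, y) = 2*x - 2*y - 2, f_y(x, y) = -2*x + 4*y - 1.
  f_x(P) = 2, f_y(P) = -7 (gradient nonzero, so P is smooth).
Step 3: tangent line at P: 2·(x − 1) + -7·(y − -1) = 0.
Expanding: 2*x - 7*y - 9 = 0.


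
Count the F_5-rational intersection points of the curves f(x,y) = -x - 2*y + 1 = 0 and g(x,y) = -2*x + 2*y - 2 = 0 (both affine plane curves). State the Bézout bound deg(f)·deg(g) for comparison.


Common zeros: {(3, 4)}; count = 1; Bézout bound = 1.

deg(f) = 1, deg(g) = 1, so Bézout bound = 1.
Scan x ∈ F_5. For each x, list the y ∈ F_5 with f(x, y) ≡ 0 and those with g(x, y) ≡ 0 (mod 5); the common zeros in that column are the intersection.
  x = 0: f ≡ 0 at y ∈ {3}; g ≡ 0 at y ∈ {1}; common: ∅.
  x = 1: f ≡ 0 at y ∈ {0}; g ≡ 0 at y ∈ {2}; common: ∅.
  x = 2: f ≡ 0 at y ∈ {2}; g ≡ 0 at y ∈ {3}; common: ∅.
  x = 3: f ≡ 0 at y ∈ {4}; g ≡ 0 at y ∈ {4}; common: {4}.
  x = 4: f ≡ 0 at y ∈ {1}; g ≡ 0 at y ∈ {0}; common: ∅.
Collecting: common zeros = {(3, 4)}, so the count is 1.
Comparison with the Bézout bound: 1 ≤ 1 = deg(f)·deg(g), as expected for curves with no common component (the bound is attained).


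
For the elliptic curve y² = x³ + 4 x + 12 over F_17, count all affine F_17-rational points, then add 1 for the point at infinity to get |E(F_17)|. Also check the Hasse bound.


Affine points = {(1, 0), (3, 0), (5, 2), (5, 15), (7, 3), (7, 14), (10, 7), (10, 10), (13, 0), (15, 8), (15, 9)}; affine count = 11; |E(F_17)| = 12.

Discriminant check: Δ ∝ 4a³ + 27b² = 4·4³ + 27·12² = 4·64 + 27·144 ≡ 13 (mod 17). Nonzero ⇒ E is nonsingular.
For each x ∈ F_17, compute rhs = x³ + 4·x + 12 mod 17, then count y ∈ F_17 with y² ≡ rhs.
  x = 0: rhs = 12, matching y values: none (0 points).
  x = 1: rhs = 0, matching y values: 0 (1 points).
  x = 2: rhs = 11, matching y values: none (0 points).
  x = 3: rhs = 0, matching y values: 0 (1 points).
  x = 4: rhs = 7, matching y values: none (0 points).
  x = 5: rhs = 4, matching y values: 2, 15 (2 points).
  x = 6: rhs = 14, matching y values: none (0 points).
  x = 7: rhs = 9, matching y values: 3, 14 (2 points).
  x = 8: rhs = 12, matching y values: none (0 points).
  x = 9: rhs = 12, matching y values: none (0 points).
  x = 10: rhs = 15, matching y values: 7, 10 (2 points).
  x = 11: rhs = 10, matching y values: none (0 points).
  x = 12: rhs = 3, matching y values: none (0 points).
  x = 13: rhs = 0, matching y values: 0 (1 points).
  x = 14: rhs = 7, matching y values: none (0 points).
  x = 15: rhs = 13, matching y values: 8, 9 (2 points).
  x = 16: rhs = 7, matching y values: none (0 points).
Total affine count: 11.
Full point count |E(F_17)| = 11 + 1 = 12.
Hasse bound: |12 − (17+1)| = |-6| = 6 ≤ 2√17 ≈ 8.2462 ✓.


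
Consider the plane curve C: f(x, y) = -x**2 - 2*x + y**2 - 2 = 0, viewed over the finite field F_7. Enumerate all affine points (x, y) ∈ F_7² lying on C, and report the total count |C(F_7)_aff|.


Affine F_7-points: {(0, 3), (0, 4), (5, 3), (5, 4), (6, 1), (6, 6)}; count = 6.

For each of the 49 pairs (x, y) ∈ F_7², evaluate f(x, y) mod 7. Record the zeros.
  x = 0: [0↦5, 1↦6, 2↦2, 3↦0, 4↦0, 5↦2, 6↦6]  zeros at y ∈ {3, 4}
  x = 1: [0↦2, 1↦3, 2↦6, 3↦4, 4↦4, 5↦6, 6↦3]  zeros at y ∈ ∅
  x = 2: [0↦4, 1↦5, 2↦1, 3↦6, 4↦6, 5↦1, 6↦5]  zeros at y ∈ ∅
  x = 3: [0↦4, 1↦5, 2↦1, 3↦6, 4↦6, 5↦1, 6↦5]  zeros at y ∈ ∅
  x = 4: [0↦2, 1↦3, 2↦6, 3↦4, 4↦4, 5↦6, 6↦3]  zeros at y ∈ ∅
  x = 5: [0↦5, 1↦6, 2↦2, 3↦0, 4↦0, 5↦2, 6↦6]  zeros at y ∈ {3, 4}
  x = 6: [0↦6, 1↦0, 2↦3, 3↦1, 4↦1, 5↦3, 6↦0]  zeros at y ∈ {1, 6}
Collecting zeros: affine points = {(0, 3), (0, 4), (5, 3), (5, 4), (6, 1), (6, 6)}.
Total count |C(F_7)_aff| = 6.


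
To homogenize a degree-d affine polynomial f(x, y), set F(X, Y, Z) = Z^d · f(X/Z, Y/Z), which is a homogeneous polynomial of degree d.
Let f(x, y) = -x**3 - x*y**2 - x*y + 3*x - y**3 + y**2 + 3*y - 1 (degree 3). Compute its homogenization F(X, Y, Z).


F(X, Y, Z) = -X**3 - X*Y**2 - X*Y*Z + 3*X*Z**2 - Y**3 + Y**2*Z + 3*Y*Z**2 - Z**3

deg(f) = 3.
Substitute x = X/Z, y = Y/Z into f, then multiply by Z^3.
  monomial -1·x^3·y^0 ↦ -1·X^3·Y^0·Z^0.
  monomial -1·x^1·y^2 ↦ -1·X^1·Y^2·Z^0.
  monomial -1·x^1·y^1 ↦ -1·X^1·Y^1·Z^1.
  monomial 3·x^1·y^0 ↦ 3·X^1·Y^0·Z^2.
  monomial -1·x^0·y^3 ↦ -1·X^0·Y^3·Z^0.
  monomial 1·x^0·y^2 ↦ 1·X^0·Y^2·Z^1.
  monomial 3·x^0·y^1 ↦ 3·X^0·Y^1·Z^2.
  monomial -1·x^0·y^0 ↦ -1·X^0·Y^0·Z^3.
Collecting: F(X, Y, Z) = -X**3 - X*Y**2 - X*Y*Z + 3*X*Z**2 - Y**3 + Y**2*Z + 3*Y*Z**2 - Z**3.


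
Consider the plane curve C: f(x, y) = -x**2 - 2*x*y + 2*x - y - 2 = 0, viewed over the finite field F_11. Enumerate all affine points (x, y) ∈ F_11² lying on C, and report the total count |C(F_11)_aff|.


Affine F_11-points: {(0, 9), (1, 7), (2, 4), (3, 4), (4, 5), (6, 9), (7, 10), (8, 10), (9, 7), (10, 5)}; count = 10.

For each of the 121 pairs (x, y) ∈ F_11², evaluate f(x, y) mod 11. Record the zeros.
  x = 0: [0↦9, 1↦8, 2↦7, 3↦6, 4↦5, 5↦4, 6↦3, 7↦2, 8↦1, 9↦0, 10↦10]  zeros at y ∈ {9}
  x = 1: [0↦10, 1↦7, 2↦4, 3↦1, 4↦9, 5↦6, 6↦3, 7↦0, 8↦8, 9↦5, 10↦2]  zeros at y ∈ {7}
  x = 2: [0↦9, 1↦4, 2↦10, 3↦5, 4↦0, 5↦6, 6↦1, 7↦7, 8↦2, 9↦8, 10↦3]  zeros at y ∈ {4}
  x = 3: [0↦6, 1↦10, 2↦3, 3↦7, 4↦0, 5↦4, 6↦8, 7↦1, 8↦5, 9↦9, 10↦2]  zeros at y ∈ {4}
  x = 4: [0↦1, 1↦3, 2↦5, 3↦7, 4↦9, 5↦0, 6↦2, 7↦4, 8↦6, 9↦8, 10↦10]  zeros at y ∈ {5}
  x = 5: [0↦5, 1↦5, 2↦5, 3↦5, 4↦5, 5↦5, 6↦5, 7↦5, 8↦5, 9↦5, 10↦5]  zeros at y ∈ ∅
  x = 6: [0↦7, 1↦5, 2↦3, 3↦1, 4↦10, 5↦8, 6↦6, 7↦4, 8↦2, 9↦0, 10↦9]  zeros at y ∈ {9}
  x = 7: [0↦7, 1↦3, 2↦10, 3↦6, 4↦2, 5↦9, 6↦5, 7↦1, 8↦8, 9↦4, 10↦0]  zeros at y ∈ {10}
  x = 8: [0↦5, 1↦10, 2↦4, 3↦9, 4↦3, 5↦8, 6↦2, 7↦7, 8↦1, 9↦6, 10↦0]  zeros at y ∈ {10}
  x = 9: [0↦1, 1↦4, 2↦7, 3↦10, 4↦2, 5↦5, 6↦8, 7↦0, 8↦3, 9↦6, 10↦9]  zeros at y ∈ {7}
  x = 10: [0↦6, 1↦7, 2↦8, 3↦9, 4↦10, 5↦0, 6↦1, 7↦2, 8↦3, 9↦4, 10↦5]  zeros at y ∈ {5}
Collecting zeros: affine points = {(0, 9), (1, 7), (2, 4), (3, 4), (4, 5), (6, 9), (7, 10), (8, 10), (9, 7), (10, 5)}.
Total count |C(F_11)_aff| = 10.


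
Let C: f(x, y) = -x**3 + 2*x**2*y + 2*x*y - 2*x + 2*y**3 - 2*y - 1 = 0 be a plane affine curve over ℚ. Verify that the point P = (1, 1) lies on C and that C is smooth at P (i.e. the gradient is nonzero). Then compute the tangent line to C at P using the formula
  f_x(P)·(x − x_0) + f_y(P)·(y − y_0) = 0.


Tangent line at P: x + 8*y - 9 = 0.

Step 1: f(1, 1) = 0, so P lies on C.
Step 2: partial derivatives
  f_x(x, y) = -3*x**2 + 4*x*y + 2*y - 2, f_y(x, y) = 2*x**2 + 2*x + 6*y**2 - 2.
  f_x(P) = 1, f_y(P) = 8 (gradient nonzero, so P is smooth).
Step 3: tangent line at P: 1·(x − 1) + 8·(y − 1) = 0.
Expanding: x + 8*y - 9 = 0.


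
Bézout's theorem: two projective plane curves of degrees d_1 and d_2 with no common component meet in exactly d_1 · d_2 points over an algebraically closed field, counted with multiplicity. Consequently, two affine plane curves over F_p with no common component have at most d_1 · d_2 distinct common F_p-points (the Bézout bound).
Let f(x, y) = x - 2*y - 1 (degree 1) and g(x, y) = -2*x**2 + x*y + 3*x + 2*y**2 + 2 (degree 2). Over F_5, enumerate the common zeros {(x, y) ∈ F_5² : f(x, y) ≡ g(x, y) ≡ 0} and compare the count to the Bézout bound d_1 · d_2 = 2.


Common zeros: {(0, 2), (4, 4)}; count = 2; Bézout bound = 2.

deg(f) = 1, deg(g) = 2, so Bézout bound = 2.
Scan x ∈ F_5. For each x, list the y ∈ F_5 with f(x, y) ≡ 0 and those with g(x, y) ≡ 0 (mod 5); the common zeros in that column are the intersection.
  x = 0: f ≡ 0 at y ∈ {2}; g ≡ 0 at y ∈ {2, 3}; common: {2}.
  x = 1: f ≡ 0 at y ∈ {0}; g ≡ 0 at y ∈ ∅; common: ∅.
  x = 2: f ≡ 0 at y ∈ {3}; g ≡ 0 at y ∈ {0, 4}; common: ∅.
  x = 3: f ≡ 0 at y ∈ {1}; g ≡ 0 at y ∈ {3}; common: ∅.
  x = 4: f ≡ 0 at y ∈ {4}; g ≡ 0 at y ∈ {4}; common: {4}.
Collecting: common zeros = {(0, 2), (4, 4)}, so the count is 2.
Comparison with the Bézout bound: 2 ≤ 2 = deg(f)·deg(g), as expected for curves with no common component (the bound is attained).


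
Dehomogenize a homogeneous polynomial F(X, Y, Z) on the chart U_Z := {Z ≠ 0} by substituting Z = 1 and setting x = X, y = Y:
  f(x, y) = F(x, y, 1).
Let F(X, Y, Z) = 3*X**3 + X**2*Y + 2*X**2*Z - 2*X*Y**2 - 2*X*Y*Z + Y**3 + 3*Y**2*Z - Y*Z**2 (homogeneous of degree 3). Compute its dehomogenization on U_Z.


f(x, y) = 3*x**3 + x**2*y + 2*x**2 - 2*x*y**2 - 2*x*y + y**3 + 3*y**2 - y

On U_Z we set Z = 1. Each monomial c·X^i·Y^j·Z^k in F becomes c·x^i·y^j·1^k = c·x^i·y^j.
Substituting Z = 1: F(X, Y, 1) = 3*x**3 + x**2*y + 2*x**2 - 2*x*y**2 - 2*x*y + y**3 + 3*y**2 - y.
Note: deg(f) ≤ deg(F) = 3; strict inequality happens when F is divisible by Z (lost terms).


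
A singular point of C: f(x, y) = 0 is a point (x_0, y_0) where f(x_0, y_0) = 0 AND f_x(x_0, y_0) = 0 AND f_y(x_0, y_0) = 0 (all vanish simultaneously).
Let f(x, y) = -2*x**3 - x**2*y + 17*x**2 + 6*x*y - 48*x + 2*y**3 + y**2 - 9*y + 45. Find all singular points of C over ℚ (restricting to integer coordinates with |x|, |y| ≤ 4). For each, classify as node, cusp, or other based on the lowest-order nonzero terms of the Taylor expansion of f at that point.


Singular points: {(3, 0)}; classification: node.

Compute partial derivatives:
  f_x = -6*x**2 - 2*x*y + 34*x + 6*y - 48.
  f_y = -x**2 + 6*x + 6*y**2 + 2*y - 9.
Scan x_0 ∈ {−4, ..., 4}. For each x_0, f_y(x_0, y) is a polynomial in y; find its integer roots y ∈ {−4, ..., 4}, then test f_x and f at those candidates.
  x = -4: f_y(-4, y) = 6*y**2 + 2*y - 49; no integer root y with |y| ≤ 4.
  x = -3: f_y(-3, y) = 6*y**2 + 2*y - 36; no integer root y with |y| ≤ 4.
  x = -2: f_y(-2, y) = 6*y**2 + 2*y - 25; no integer root y with |y| ≤ 4.
  x = -1: f_y(-1, y) = 6*y**2 + 2*y - 16; no integer root y with |y| ≤ 4.
  x = 0: f_y(0, y) = 6*y**2 + 2*y - 9; no integer root y with |y| ≤ 4.
  x = 1: f_y(1, y) = 6*y**2 + 2*y - 4; vanishes at y ∈ {-1}. (1, -1): f_x = -24 ≠ 0.
  x = 2: f_y(2, y) = 6*y**2 + 2*y - 1; no integer root y with |y| ≤ 4.
  x = 3: f_y(3, y) = 6*y**2 + 2*y; vanishes at y ∈ {0}. (3, 0): f_x = 0, f = 0 — SINGULAR.
  x = 4: f_y(4, y) = 6*y**2 + 2*y - 1; no integer root y with |y| ≤ 4.
Only singular point on the grid: (3, 0).
Classify: substitute x = 3 + u, y = 0 + v and expand: f = -2*u**3 - u**2*v - u**2 + 2*v**3 + v**2.
No constant or linear terms (consistent with a singular point). Quadratic part: -u**2 + v**2. Cubic part: -2*u**3 - u**2*v + 2*v**3.
The quadratic part v**2 - u**2 = (v − u)(v + u) splits into two distinct linear factors, so there are two distinct tangent lines y − 0 = ±(x − 3) — this is a node (ordinary double point).
Classification: node.


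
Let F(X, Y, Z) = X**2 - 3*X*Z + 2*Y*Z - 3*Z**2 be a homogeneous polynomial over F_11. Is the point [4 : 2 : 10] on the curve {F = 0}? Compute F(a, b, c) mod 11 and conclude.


F(4,2,10) ≡ 10 (mod 11); P is NOT on the curve.

Evaluate F(4, 2, 10) term-by-term (mod 11).
  X**2 ↦ 1·16·1·1 = 16
  -3*X*Z ↦ -3·4·1·10 = -120
  2*Y*Z ↦ 2·1·2·10 = 40
  -3*Z**2 ↦ -3·1·1·100 = -300
Sum: F(4, 2, 10) = (16) + (-120) + (40) + (-300) = -364.
Reducing mod 11: -364 ≡ 10 (mod 11).
Since F(a, b, c) ≡ 10 ≠ 0 (mod 11), P does NOT lie on the curve.


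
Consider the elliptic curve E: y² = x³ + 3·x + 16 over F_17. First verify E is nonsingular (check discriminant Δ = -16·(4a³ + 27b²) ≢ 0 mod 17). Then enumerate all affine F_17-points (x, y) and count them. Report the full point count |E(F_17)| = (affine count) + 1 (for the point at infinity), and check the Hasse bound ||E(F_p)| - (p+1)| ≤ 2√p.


Affine points = {(0, 4), (0, 13), (2, 8), (2, 9), (3, 1), (3, 16), (8, 5), (8, 12), (10, 3), (10, 14), (13, 5), (13, 12), (15, 6), (15, 11)}; affine count = 14; |E(F_17)| = 15.

Discriminant check: Δ ∝ 4a³ + 27b² = 4·3³ + 27·16² = 4·27 + 27·256 ≡ 16 (mod 17). Nonzero ⇒ E is nonsingular.
For each x ∈ F_17, compute rhs = x³ + 3·x + 16 mod 17, then count y ∈ F_17 with y² ≡ rhs.
  x = 0: rhs = 16, matching y values: 4, 13 (2 points).
  x = 1: rhs = 3, matching y values: none (0 points).
  x = 2: rhs = 13, matching y values: 8, 9 (2 points).
  x = 3: rhs = 1, matching y values: 1, 16 (2 points).
  x = 4: rhs = 7, matching y values: none (0 points).
  x = 5: rhs = 3, matching y values: none (0 points).
  x = 6: rhs = 12, matching y values: none (0 points).
  x = 7: rhs = 6, matching y values: none (0 points).
  x = 8: rhs = 8, matching y values: 5, 12 (2 points).
  x = 9: rhs = 7, matching y values: none (0 points).
  x = 10: rhs = 9, matching y values: 3, 14 (2 points).
  x = 11: rhs = 3, matching y values: none (0 points).
  x = 12: rhs = 12, matching y values: none (0 points).
  x = 13: rhs = 8, matching y values: 5, 12 (2 points).
  x = 14: rhs = 14, matching y values: none (0 points).
  x = 15: rhs = 2, matching y values: 6, 11 (2 points).
  x = 16: rhs = 12, matching y values: none (0 points).
Total affine count: 14.
Full point count |E(F_17)| = 14 + 1 = 15.
Hasse bound: |15 − (17+1)| = |-3| = 3 ≤ 2√17 ≈ 8.2462 ✓.


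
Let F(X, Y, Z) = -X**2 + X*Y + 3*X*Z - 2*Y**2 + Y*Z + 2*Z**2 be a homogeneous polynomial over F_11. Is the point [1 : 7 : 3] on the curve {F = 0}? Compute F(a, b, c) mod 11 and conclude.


F(1,7,3) ≡ 0 (mod 11); P is on the curve.

Evaluate F(1, 7, 3) term-by-term (mod 11).
  -X**2 ↦ -1·1·1·1 = -1
  X*Y ↦ 1·1·7·1 = 7
  3*X*Z ↦ 3·1·1·3 = 9
  -2*Y**2 ↦ -2·1·49·1 = -98
  Y*Z ↦ 1·1·7·3 = 21
  2*Z**2 ↦ 2·1·1·9 = 18
Sum: F(1, 7, 3) = (-1) + (7) + (9) + (-98) + (21) + (18) = -44.
Reducing mod 11: -44 ≡ 0 (mod 11).
Since F(a, b, c) ≡ 0 (mod 11), P lies on the curve.


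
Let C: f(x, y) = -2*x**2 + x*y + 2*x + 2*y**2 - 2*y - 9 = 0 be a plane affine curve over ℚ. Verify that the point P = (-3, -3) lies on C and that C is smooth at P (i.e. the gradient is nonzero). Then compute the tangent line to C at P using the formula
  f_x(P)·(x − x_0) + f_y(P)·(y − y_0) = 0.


Tangent line at P: 11*x - 17*y - 18 = 0.

Step 1: f(-3, -3) = 0, so P lies on C.
Step 2: partial derivatives
  f_x(x, y) = -4*x + y + 2, f_y(x, y) = x + 4*y - 2.
  f_x(P) = 11, f_y(P) = -17 (gradient nonzero, so P is smooth).
Step 3: tangent line at P: 11·(x − -3) + -17·(y − -3) = 0.
Expanding: 11*x - 17*y - 18 = 0.


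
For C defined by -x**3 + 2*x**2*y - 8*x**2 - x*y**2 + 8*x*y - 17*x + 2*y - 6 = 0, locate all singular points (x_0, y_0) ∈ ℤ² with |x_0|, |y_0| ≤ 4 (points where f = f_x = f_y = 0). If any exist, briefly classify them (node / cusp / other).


Singular points: {(-1, 2)}; classification: node.

Compute partial derivatives:
  f_x = -3*x**2 + 4*x*y - 16*x - y**2 + 8*y - 17.
  f_y = 2*x**2 - 2*x*y + 8*x + 2.
Scan x_0 ∈ {−4, ..., 4}. For each x_0, f_y(x_0, y) is a polynomial in y; find its integer roots y ∈ {−4, ..., 4}, then test f_x and f at those candidates.
  x = -4: f_y(-4, y) = 8*y + 2; no integer root y with |y| ≤ 4.
  x = -3: f_y(-3, y) = 6*y - 4; no integer root y with |y| ≤ 4.
  x = -2: f_y(-2, y) = 4*y - 6; no integer root y with |y| ≤ 4.
  x = -1: f_y(-1, y) = 2*y - 4; vanishes at y ∈ {2}. (-1, 2): f_x = 0, f = 0 — SINGULAR.
  x = 0: f_y(0, y) = 2; no integer root y with |y| ≤ 4.
  x = 1: f_y(1, y) = 12 - 2*y; no integer root y with |y| ≤ 4.
  x = 2: f_y(2, y) = 26 - 4*y; no integer root y with |y| ≤ 4.
  x = 3: f_y(3, y) = 44 - 6*y; no integer root y with |y| ≤ 4.
  x = 4: f_y(4, y) = 66 - 8*y; no integer root y with |y| ≤ 4.
Only singular point on the grid: (-1, 2).
Classify: substitute x = -1 + u, y = 2 + v and expand: f = -u**3 + 2*u**2*v - u**2 - u*v**2 + v**2.
No constant or linear terms (consistent with a singular point). Quadratic part: -u**2 + v**2. Cubic part: -u**3 + 2*u**2*v - u*v**2.
The quadratic part v**2 - u**2 = (v − u)(v + u) splits into two distinct linear factors, so there are two distinct tangent lines y − 2 = ±(x − -1) — this is a node (ordinary double point).
Classification: node.


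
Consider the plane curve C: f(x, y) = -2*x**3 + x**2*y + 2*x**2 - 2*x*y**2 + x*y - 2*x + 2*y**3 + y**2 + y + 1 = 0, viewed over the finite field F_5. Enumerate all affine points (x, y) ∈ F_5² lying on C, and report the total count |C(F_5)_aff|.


Affine F_5-points: {(0, 1), (2, 1)}; count = 2.

For each of the 25 pairs (x, y) ∈ F_5², evaluate f(x, y) mod 5. Record the zeros.
  x = 0: [0↦1, 1↦0, 2↦3, 3↦2, 4↦4]  zeros at y ∈ {1}
  x = 1: [0↦4, 1↦3, 2↦2, 3↦3, 4↦3]  zeros at y ∈ ∅
  x = 2: [0↦4, 1↦0, 2↦2, 3↦2, 4↦2]  zeros at y ∈ {1}
  x = 3: [0↦4, 1↦4, 2↦1, 3↦2, 4↦4]  zeros at y ∈ ∅
  x = 4: [0↦2, 1↦3, 2↦2, 3↦1, 4↦2]  zeros at y ∈ ∅
Collecting zeros: affine points = {(0, 1), (2, 1)}.
Total count |C(F_5)_aff| = 2.


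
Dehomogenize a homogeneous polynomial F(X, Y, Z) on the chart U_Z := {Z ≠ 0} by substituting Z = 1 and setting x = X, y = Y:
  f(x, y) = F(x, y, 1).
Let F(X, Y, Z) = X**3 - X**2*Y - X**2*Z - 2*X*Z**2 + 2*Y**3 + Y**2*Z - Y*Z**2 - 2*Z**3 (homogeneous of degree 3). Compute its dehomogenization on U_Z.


f(x, y) = x**3 - x**2*y - x**2 - 2*x + 2*y**3 + y**2 - y - 2

On U_Z we set Z = 1. Each monomial c·X^i·Y^j·Z^k in F becomes c·x^i·y^j·1^k = c·x^i·y^j.
Substituting Z = 1: F(X, Y, 1) = x**3 - x**2*y - x**2 - 2*x + 2*y**3 + y**2 - y - 2.
Note: deg(f) ≤ deg(F) = 3; strict inequality happens when F is divisible by Z (lost terms).


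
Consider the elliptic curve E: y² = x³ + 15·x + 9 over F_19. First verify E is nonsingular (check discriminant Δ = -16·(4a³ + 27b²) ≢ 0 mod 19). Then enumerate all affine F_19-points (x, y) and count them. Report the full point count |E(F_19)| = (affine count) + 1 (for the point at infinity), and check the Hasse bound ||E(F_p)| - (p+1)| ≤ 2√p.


Affine points = {(0, 3), (0, 16), (1, 5), (1, 14), (2, 3), (2, 16), (3, 9), (3, 10), (4, 0), (5, 0), (6, 7), (6, 12), (7, 1), (7, 18), (10, 0), (11, 2), (11, 17), (12, 6), (12, 13), (13, 8), (13, 11), (17, 3), (17, 16)}; affine count = 23; |E(F_19)| = 24.

Discriminant check: Δ ∝ 4a³ + 27b² = 4·15³ + 27·9² = 4·3375 + 27·81 ≡ 12 (mod 19). Nonzero ⇒ E is nonsingular.
For each x ∈ F_19, compute rhs = x³ + 15·x + 9 mod 19, then count y ∈ F_19 with y² ≡ rhs.
  x = 0: rhs = 9, matching y values: 3, 16 (2 points).
  x = 1: rhs = 6, matching y values: 5, 14 (2 points).
  x = 2: rhs = 9, matching y values: 3, 16 (2 points).
  x = 3: rhs = 5, matching y values: 9, 10 (2 points).
  x = 4: rhs = 0, matching y values: 0 (1 points).
  x = 5: rhs = 0, matching y values: 0 (1 points).
  x = 6: rhs = 11, matching y values: 7, 12 (2 points).
  x = 7: rhs = 1, matching y values: 1, 18 (2 points).
  x = 8: rhs = 14, matching y values: none (0 points).
  x = 9: rhs = 18, matching y values: none (0 points).
  x = 10: rhs = 0, matching y values: 0 (1 points).
  x = 11: rhs = 4, matching y values: 2, 17 (2 points).
  x = 12: rhs = 17, matching y values: 6, 13 (2 points).
  x = 13: rhs = 7, matching y values: 8, 11 (2 points).
  x = 14: rhs = 18, matching y values: none (0 points).
  x = 15: rhs = 18, matching y values: none (0 points).
  x = 16: rhs = 13, matching y values: none (0 points).
  x = 17: rhs = 9, matching y values: 3, 16 (2 points).
  x = 18: rhs = 12, matching y values: none (0 points).
Total affine count: 23.
Full point count |E(F_19)| = 23 + 1 = 24.
Hasse bound: |24 − (19+1)| = |4| = 4 ≤ 2√19 ≈ 8.7178 ✓.


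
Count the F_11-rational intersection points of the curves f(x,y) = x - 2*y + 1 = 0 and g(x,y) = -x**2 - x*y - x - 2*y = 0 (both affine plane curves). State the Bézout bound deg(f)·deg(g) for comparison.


Common zeros: {(3, 2), (10, 0)}; count = 2; Bézout bound = 2.

deg(f) = 1, deg(g) = 2, so Bézout bound = 2.
Scan x ∈ F_11. For each x, list the y ∈ F_11 with f(x, y) ≡ 0 and those with g(x, y) ≡ 0 (mod 11); the common zeros in that column are the intersection.
  x = 0: f ≡ 0 at y ∈ {6}; g ≡ 0 at y ∈ {0}; common: ∅.
  x = 1: f ≡ 0 at y ∈ {1}; g ≡ 0 at y ∈ {3}; common: ∅.
  x = 2: f ≡ 0 at y ∈ {7}; g ≡ 0 at y ∈ {4}; common: ∅.
  x = 3: f ≡ 0 at y ∈ {2}; g ≡ 0 at y ∈ {2}; common: {2}.
  x = 4: f ≡ 0 at y ∈ {8}; g ≡ 0 at y ∈ {4}; common: ∅.
  x = 5: f ≡ 0 at y ∈ {3}; g ≡ 0 at y ∈ {2}; common: ∅.
  x = 6: f ≡ 0 at y ∈ {9}; g ≡ 0 at y ∈ {3}; common: ∅.
  x = 7: f ≡ 0 at y ∈ {4}; g ≡ 0 at y ∈ {6}; common: ∅.
  x = 8: f ≡ 0 at y ∈ {10}; g ≡ 0 at y ∈ {6}; common: ∅.
  x = 9: f ≡ 0 at y ∈ {5}; g ≡ 0 at y ∈ ∅; common: ∅.
  x = 10: f ≡ 0 at y ∈ {0}; g ≡ 0 at y ∈ {0}; common: {0}.
Collecting: common zeros = {(3, 2), (10, 0)}, so the count is 2.
Comparison with the Bézout bound: 2 ≤ 2 = deg(f)·deg(g), as expected for curves with no common component (the bound is attained).


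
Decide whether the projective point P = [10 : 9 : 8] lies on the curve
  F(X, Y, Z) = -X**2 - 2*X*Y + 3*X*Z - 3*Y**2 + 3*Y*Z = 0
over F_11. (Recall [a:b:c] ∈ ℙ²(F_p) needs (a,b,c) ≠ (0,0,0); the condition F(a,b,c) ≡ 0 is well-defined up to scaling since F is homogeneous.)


F(10,9,8) ≡ 10 (mod 11); P is NOT on the curve.

Evaluate F(10, 9, 8) term-by-term (mod 11).
  -X**2 ↦ -1·100·1·1 = -100
  -2*X*Y ↦ -2·10·9·1 = -180
  3*X*Z ↦ 3·10·1·8 = 240
  -3*Y**2 ↦ -3·1·81·1 = -243
  3*Y*Z ↦ 3·1·9·8 = 216
Sum: F(10, 9, 8) = (-100) + (-180) + (240) + (-243) + (216) = -67.
Reducing mod 11: -67 ≡ 10 (mod 11).
Since F(a, b, c) ≡ 10 ≠ 0 (mod 11), P does NOT lie on the curve.


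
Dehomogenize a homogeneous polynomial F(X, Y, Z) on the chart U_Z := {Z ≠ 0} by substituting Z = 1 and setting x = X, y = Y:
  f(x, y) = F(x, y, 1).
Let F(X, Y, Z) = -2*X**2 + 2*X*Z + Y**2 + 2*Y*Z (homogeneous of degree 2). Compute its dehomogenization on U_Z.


f(x, y) = -2*x**2 + 2*x + y**2 + 2*y

On U_Z we set Z = 1. Each monomial c·X^i·Y^j·Z^k in F becomes c·x^i·y^j·1^k = c·x^i·y^j.
Substituting Z = 1: F(X, Y, 1) = -2*x**2 + 2*x + y**2 + 2*y.
Note: deg(f) ≤ deg(F) = 2; strict inequality happens when F is divisible by Z (lost terms).


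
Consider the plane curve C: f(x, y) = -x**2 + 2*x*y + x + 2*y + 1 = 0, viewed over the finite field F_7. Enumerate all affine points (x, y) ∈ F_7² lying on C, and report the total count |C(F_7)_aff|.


Affine F_7-points: {(0, 3), (1, 5), (2, 6), (3, 5), (4, 6), (5, 1)}; count = 6.

For each of the 49 pairs (x, y) ∈ F_7², evaluate f(x, y) mod 7. Record the zeros.
  x = 0: [0↦1, 1↦3, 2↦5, 3↦0, 4↦2, 5↦4, 6↦6]  zeros at y ∈ {3}
  x = 1: [0↦1, 1↦5, 2↦2, 3↦6, 4↦3, 5↦0, 6↦4]  zeros at y ∈ {5}
  x = 2: [0↦6, 1↦5, 2↦4, 3↦3, 4↦2, 5↦1, 6↦0]  zeros at y ∈ {6}
  x = 3: [0↦2, 1↦3, 2↦4, 3↦5, 4↦6, 5↦0, 6↦1]  zeros at y ∈ {5}
  x = 4: [0↦3, 1↦6, 2↦2, 3↦5, 4↦1, 5↦4, 6↦0]  zeros at y ∈ {6}
  x = 5: [0↦2, 1↦0, 2↦5, 3↦3, 4↦1, 5↦6, 6↦4]  zeros at y ∈ {1}
  x = 6: [0↦6, 1↦6, 2↦6, 3↦6, 4↦6, 5↦6, 6↦6]  zeros at y ∈ ∅
Collecting zeros: affine points = {(0, 3), (1, 5), (2, 6), (3, 5), (4, 6), (5, 1)}.
Total count |C(F_7)_aff| = 6.


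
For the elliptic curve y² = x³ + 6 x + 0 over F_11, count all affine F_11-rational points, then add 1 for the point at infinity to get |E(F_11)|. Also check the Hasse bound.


Affine points = {(0, 0), (2, 3), (2, 8), (3, 1), (3, 10), (4, 0), (5, 1), (5, 10), (7, 0), (10, 2), (10, 9)}; affine count = 11; |E(F_11)| = 12.

Discriminant check: Δ ∝ 4a³ + 27b² = 4·6³ + 27·0² = 4·216 + 27·0 ≡ 6 (mod 11). Nonzero ⇒ E is nonsingular.
For each x ∈ F_11, compute rhs = x³ + 6·x + 0 mod 11, then count y ∈ F_11 with y² ≡ rhs.
  x = 0: rhs = 0, matching y values: 0 (1 points).
  x = 1: rhs = 7, matching y values: none (0 points).
  x = 2: rhs = 9, matching y values: 3, 8 (2 points).
  x = 3: rhs = 1, matching y values: 1, 10 (2 points).
  x = 4: rhs = 0, matching y values: 0 (1 points).
  x = 5: rhs = 1, matching y values: 1, 10 (2 points).
  x = 6: rhs = 10, matching y values: none (0 points).
  x = 7: rhs = 0, matching y values: 0 (1 points).
  x = 8: rhs = 10, matching y values: none (0 points).
  x = 9: rhs = 2, matching y values: none (0 points).
  x = 10: rhs = 4, matching y values: 2, 9 (2 points).
Total affine count: 11.
Full point count |E(F_11)| = 11 + 1 = 12.
Hasse bound: |12 − (11+1)| = |0| = 0 ≤ 2√11 ≈ 6.6332 ✓.


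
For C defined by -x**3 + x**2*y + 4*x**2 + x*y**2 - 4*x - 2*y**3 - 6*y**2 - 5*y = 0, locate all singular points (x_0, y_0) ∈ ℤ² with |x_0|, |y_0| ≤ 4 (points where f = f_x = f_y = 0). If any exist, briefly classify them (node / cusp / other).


Singular points: {(1, -1)}; classification: cusp.

Compute partial derivatives:
  f_x = -3*x**2 + 2*x*y + 8*x + y**2 - 4.
  f_y = x**2 + 2*x*y - 6*y**2 - 12*y - 5.
Scan x_0 ∈ {−4, ..., 4}. For each x_0, f_y(x_0, y) is a polynomial in y; find its integer roots y ∈ {−4, ..., 4}, then test f_x and f at those candidates.
  x = -4: f_y(-4, y) = -6*y**2 - 20*y + 11; no integer root y with |y| ≤ 4.
  x = -3: f_y(-3, y) = -6*y**2 - 18*y + 4; no integer root y with |y| ≤ 4.
  x = -2: f_y(-2, y) = -6*y**2 - 16*y - 1; no integer root y with |y| ≤ 4.
  x = -1: f_y(-1, y) = -6*y**2 - 14*y - 4; vanishes at y ∈ {-2}. (-1, -2): f_x = -7 ≠ 0.
  x = 0: f_y(0, y) = -6*y**2 - 12*y - 5; no integer root y with |y| ≤ 4.
  x = 1: f_y(1, y) = -6*y**2 - 10*y - 4; vanishes at y ∈ {-1}. (1, -1): f_x = 0, f = 0 — SINGULAR.
  x = 2: f_y(2, y) = -6*y**2 - 8*y - 1; no integer root y with |y| ≤ 4.
  x = 3: f_y(3, y) = -6*y**2 - 6*y + 4; no integer root y with |y| ≤ 4.
  x = 4: f_y(4, y) = -6*y**2 - 4*y + 11; no integer root y with |y| ≤ 4.
Only singular point on the grid: (1, -1).
Classify: substitute x = 1 + u, y = -1 + v and expand: f = -u**3 + u**2*v + u*v**2 - 2*v**3 + v**2.
No constant or linear terms (consistent with a singular point). Quadratic part: v**2. Cubic part: -u**3 + u**2*v + u*v**2 - 2*v**3.
The quadratic part v**2 is a perfect square, so there is a single (double) tangent line v = 0, i.e. y = -1. Restricting the cubic part to that line (v = 0) leaves -u**3 ≠ 0, so f is not divisible by v and the branch is v² ≈ u**3 to lowest order — this is a cusp.
Classification: cusp.


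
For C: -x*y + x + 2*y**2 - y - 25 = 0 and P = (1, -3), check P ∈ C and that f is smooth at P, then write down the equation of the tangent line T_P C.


Tangent line at P: 4*x - 14*y - 46 = 0.

Step 1: f(1, -3) = 0, so P lies on C.
Step 2: partial derivatives
  f_x(x, y) = 1 - y, f_y(x, y) = -x + 4*y - 1.
  f_x(P) = 4, f_y(P) = -14 (gradient nonzero, so P is smooth).
Step 3: tangent line at P: 4·(x − 1) + -14·(y − -3) = 0.
Expanding: 4*x - 14*y - 46 = 0.


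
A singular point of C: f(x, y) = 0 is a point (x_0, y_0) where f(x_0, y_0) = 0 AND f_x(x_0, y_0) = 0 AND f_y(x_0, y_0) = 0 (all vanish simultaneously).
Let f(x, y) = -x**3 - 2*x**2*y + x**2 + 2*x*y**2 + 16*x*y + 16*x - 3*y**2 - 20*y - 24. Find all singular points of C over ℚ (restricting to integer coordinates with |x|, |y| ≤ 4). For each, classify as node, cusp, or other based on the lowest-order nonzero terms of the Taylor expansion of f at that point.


Singular points: {(2, -2)}; classification: node.

Compute partial derivatives:
  f_x = -3*x**2 - 4*x*y + 2*x + 2*y**2 + 16*y + 16.
  f_y = -2*x**2 + 4*x*y + 16*x - 6*y - 20.
Scan x_0 ∈ {−4, ..., 4}. For each x_0, f_y(x_0, y) is a polynomial in y; find its integer roots y ∈ {−4, ..., 4}, then test f_x and f at those candidates.
  x = -4: f_y(-4, y) = -22*y - 116; no integer root y with |y| ≤ 4.
  x = -3: f_y(-3, y) = -18*y - 86; no integer root y with |y| ≤ 4.
  x = -2: f_y(-2, y) = -14*y - 60; no integer root y with |y| ≤ 4.
  x = -1: f_y(-1, y) = -10*y - 38; no integer root y with |y| ≤ 4.
  x = 0: f_y(0, y) = -6*y - 20; no integer root y with |y| ≤ 4.
  x = 1: f_y(1, y) = -2*y - 6; vanishes at y ∈ {-3}. (1, -3): f_x = -3 ≠ 0.
  x = 2: f_y(2, y) = 2*y + 4; vanishes at y ∈ {-2}. (2, -2): f_x = 0, f = 0 — SINGULAR.
  x = 3: f_y(3, y) = 6*y + 10; no integer root y with |y| ≤ 4.
  x = 4: f_y(4, y) = 10*y + 12; no integer root y with |y| ≤ 4.
Only singular point on the grid: (2, -2).
Classify: substitute x = 2 + u, y = -2 + v and expand: f = -u**3 - 2*u**2*v - u**2 + 2*u*v**2 + v**2.
No constant or linear terms (consistent with a singular point). Quadratic part: -u**2 + v**2. Cubic part: -u**3 - 2*u**2*v + 2*u*v**2.
The quadratic part v**2 - u**2 = (v − u)(v + u) splits into two distinct linear factors, so there are two distinct tangent lines y − -2 = ±(x − 2) — this is a node (ordinary double point).
Classification: node.


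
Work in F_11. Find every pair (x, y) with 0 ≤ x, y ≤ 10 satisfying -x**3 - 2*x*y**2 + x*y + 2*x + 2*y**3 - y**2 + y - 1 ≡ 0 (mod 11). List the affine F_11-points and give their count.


Affine F_11-points: {(1, 0), (1, 3), (1, 4), (2, 4), (3, 0), (5, 2), (5, 3), (5, 6), (6, 1), (7, 0), (8, 4), (8, 5)}; count = 12.

For each of the 121 pairs (x, y) ∈ F_11², evaluate f(x, y) mod 11. Record the zeros.
  x = 0: [0↦10, 1↦1, 2↦2, 3↦3, 4↦5, 5↦9, 6↦5, 7↦5, 8↦10, 9↦10, 10↦6]  zeros at y ∈ ∅
  x = 1: [0↦0, 1↦1, 2↦8, 3↦0, 4↦0, 5↦9, 6↦6, 7↦3, 8↦1, 9↦1, 10↦4]  zeros at y ∈ {0, 3, 4}
  x = 2: [0↦6, 1↦6, 2↦8, 3↦2, 4↦0, 5↦3, 6↦1, 7↦6, 8↦8, 9↦8, 10↦7]  zeros at y ∈ {4}
  x = 3: [0↦0, 1↦10, 2↦7, 3↦3, 4↦10, 5↦7, 6↦6, 7↦8, 8↦3, 9↦3, 10↦9]  zeros at y ∈ {0}
  x = 4: [0↦9, 1↦7, 2↦10, 3↦8, 4↦2, 5↦4, 6↦4, 7↦3, 8↦2, 9↦2, 10↦4]  zeros at y ∈ ∅
  x = 5: [0↦5, 1↦2, 2↦0, 3↦0, 4↦3, 5↦10, 6↦0, 7↦7, 8↦10, 9↦10, 10↦8]  zeros at y ∈ {2, 3, 6}
  x = 6: [0↦4, 1↦0, 2↦4, 3↦6, 4↦7, 5↦8, 6↦10, 7↦3, 8↦10, 9↦10, 10↦4]  zeros at y ∈ {1}
  x = 7: [0↦0, 1↦6, 2↦5, 3↦9, 4↦8, 5↦3, 6↦6, 7↦7, 8↦7, 9↦7, 10↦8]  zeros at y ∈ {0}
  x = 8: [0↦9, 1↦3, 2↦8, 3↦3, 4↦0, 5↦0, 6↦4, 7↦2, 8↦6, 9↦6, 10↦3]  zeros at y ∈ {4, 5}
  x = 9: [0↦3, 1↦7, 2↦7, 3↦4, 4↦10, 5↦4, 6↦9, 7↦4, 8↦1, 9↦1, 10↦5]  zeros at y ∈ ∅
  x = 10: [0↦9, 1↦1, 2↦7, 3↦6, 4↦10, 5↦9, 6↦4, 7↦7, 8↦8, 9↦8, 10↦8]  zeros at y ∈ ∅
Collecting zeros: affine points = {(1, 0), (1, 3), (1, 4), (2, 4), (3, 0), (5, 2), (5, 3), (5, 6), (6, 1), (7, 0), (8, 4), (8, 5)}.
Total count |C(F_11)_aff| = 12.


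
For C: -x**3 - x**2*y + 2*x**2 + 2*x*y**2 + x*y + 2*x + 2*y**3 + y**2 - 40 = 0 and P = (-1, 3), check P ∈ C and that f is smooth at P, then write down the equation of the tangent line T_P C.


Tangent line at P: 22*x + 46*y - 116 = 0.

Step 1: f(-1, 3) = 0, so P lies on C.
Step 2: partial derivatives
  f_x(x, y) = -3*x**2 - 2*x*y + 4*x + 2*y**2 + y + 2, f_y(x, y) = -x**2 + 4*x*y + x + 6*y**2 + 2*y.
  f_x(P) = 22, f_y(P) = 46 (gradient nonzero, so P is smooth).
Step 3: tangent line at P: 22·(x − -1) + 46·(y − 3) = 0.
Expanding: 22*x + 46*y - 116 = 0.


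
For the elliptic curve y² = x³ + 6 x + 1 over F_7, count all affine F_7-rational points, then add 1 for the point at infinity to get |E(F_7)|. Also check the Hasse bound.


Affine points = {(0, 1), (0, 6), (1, 1), (1, 6), (2, 0), (3, 2), (3, 5), (5, 3), (5, 4), (6, 1), (6, 6)}; affine count = 11; |E(F_7)| = 12.

Discriminant check: Δ ∝ 4a³ + 27b² = 4·6³ + 27·1² = 4·216 + 27·1 ≡ 2 (mod 7). Nonzero ⇒ E is nonsingular.
For each x ∈ F_7, compute rhs = x³ + 6·x + 1 mod 7, then count y ∈ F_7 with y² ≡ rhs.
  x = 0: rhs = 1, matching y values: 1, 6 (2 points).
  x = 1: rhs = 1, matching y values: 1, 6 (2 points).
  x = 2: rhs = 0, matching y values: 0 (1 points).
  x = 3: rhs = 4, matching y values: 2, 5 (2 points).
  x = 4: rhs = 5, matching y values: none (0 points).
  x = 5: rhs = 2, matching y values: 3, 4 (2 points).
  x = 6: rhs = 1, matching y values: 1, 6 (2 points).
Total affine count: 11.
Full point count |E(F_7)| = 11 + 1 = 12.
Hasse bound: |12 − (7+1)| = |4| = 4 ≤ 2√7 ≈ 5.2915 ✓.


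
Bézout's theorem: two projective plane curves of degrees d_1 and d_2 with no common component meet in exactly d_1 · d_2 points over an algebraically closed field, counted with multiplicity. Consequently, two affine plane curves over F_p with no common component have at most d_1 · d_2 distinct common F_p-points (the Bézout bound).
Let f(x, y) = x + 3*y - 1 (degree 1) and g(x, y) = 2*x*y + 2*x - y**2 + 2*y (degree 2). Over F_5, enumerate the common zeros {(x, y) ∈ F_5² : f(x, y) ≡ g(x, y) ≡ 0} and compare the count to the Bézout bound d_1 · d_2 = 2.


Common zeros: {(0, 2)}; count = 1; Bézout bound = 2.

deg(f) = 1, deg(g) = 2, so Bézout bound = 2.
Scan x ∈ F_5. For each x, list the y ∈ F_5 with f(x, y) ≡ 0 and those with g(x, y) ≡ 0 (mod 5); the common zeros in that column are the intersection.
  x = 0: f ≡ 0 at y ∈ {2}; g ≡ 0 at y ∈ {0, 2}; common: {2}.
  x = 1: f ≡ 0 at y ∈ {0}; g ≡ 0 at y ∈ {1, 3}; common: ∅.
  x = 2: f ≡ 0 at y ∈ {3}; g ≡ 0 at y ∈ ∅; common: ∅.
  x = 3: f ≡ 0 at y ∈ {1}; g ≡ 0 at y ∈ ∅; common: ∅.
  x = 4: f ≡ 0 at y ∈ {4}; g ≡ 0 at y ∈ ∅; common: ∅.
Collecting: common zeros = {(0, 2)}, so the count is 1.
Comparison with the Bézout bound: 1 ≤ 2 = deg(f)·deg(g), as expected for curves with no common component (the affine F_5-count falls short of the bound because intersections may lie at infinity, over extension fields, or carry multiplicity).


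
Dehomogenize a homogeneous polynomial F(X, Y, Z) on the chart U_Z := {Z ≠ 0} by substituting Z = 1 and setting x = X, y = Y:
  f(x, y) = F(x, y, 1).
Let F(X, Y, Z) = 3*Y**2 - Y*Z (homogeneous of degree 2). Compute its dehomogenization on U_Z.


f(x, y) = 3*y**2 - y

On U_Z we set Z = 1. Each monomial c·X^i·Y^j·Z^k in F becomes c·x^i·y^j·1^k = c·x^i·y^j.
Substituting Z = 1: F(X, Y, 1) = 3*y**2 - y.
Note: deg(f) ≤ deg(F) = 2; strict inequality happens when F is divisible by Z (lost terms).


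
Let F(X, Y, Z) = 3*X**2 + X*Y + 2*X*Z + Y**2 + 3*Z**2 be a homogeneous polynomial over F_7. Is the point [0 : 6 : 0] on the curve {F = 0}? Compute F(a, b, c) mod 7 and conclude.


F(0,6,0) ≡ 1 (mod 7); P is NOT on the curve.

Evaluate F(0, 6, 0) term-by-term (mod 7).
  3*X**2 ↦ 3·0·1·1 = 0
  X*Y ↦ 1·0·6·1 = 0
  2*X*Z ↦ 2·0·1·0 = 0
  Y**2 ↦ 1·1·36·1 = 36
  3*Z**2 ↦ 3·1·1·0 = 0
Sum: F(0, 6, 0) = (0) + (0) + (0) + (36) + (0) = 36.
Reducing mod 7: 36 ≡ 1 (mod 7).
Since F(a, b, c) ≡ 1 ≠ 0 (mod 7), P does NOT lie on the curve.


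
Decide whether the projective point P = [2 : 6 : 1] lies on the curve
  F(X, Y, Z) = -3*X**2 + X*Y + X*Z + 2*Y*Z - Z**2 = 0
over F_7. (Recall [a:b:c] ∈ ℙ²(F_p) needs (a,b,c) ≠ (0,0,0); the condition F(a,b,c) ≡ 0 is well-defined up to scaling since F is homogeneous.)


F(2,6,1) ≡ 6 (mod 7); P is NOT on the curve.

Evaluate F(2, 6, 1) term-by-term (mod 7).
  -3*X**2 ↦ -3·4·1·1 = -12
  X*Y ↦ 1·2·6·1 = 12
  X*Z ↦ 1·2·1·1 = 2
  2*Y*Z ↦ 2·1·6·1 = 12
  -Z**2 ↦ -1·1·1·1 = -1
Sum: F(2, 6, 1) = (-12) + (12) + (2) + (12) + (-1) = 13.
Reducing mod 7: 13 ≡ 6 (mod 7).
Since F(a, b, c) ≡ 6 ≠ 0 (mod 7), P does NOT lie on the curve.


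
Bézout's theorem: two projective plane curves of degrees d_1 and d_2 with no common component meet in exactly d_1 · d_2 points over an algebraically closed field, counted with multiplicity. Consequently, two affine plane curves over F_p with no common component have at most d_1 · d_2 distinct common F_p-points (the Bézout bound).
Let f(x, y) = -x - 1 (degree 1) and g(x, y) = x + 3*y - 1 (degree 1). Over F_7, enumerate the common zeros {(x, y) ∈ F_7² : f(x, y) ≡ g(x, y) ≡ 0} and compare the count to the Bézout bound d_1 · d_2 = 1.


Common zeros: {(6, 3)}; count = 1; Bézout bound = 1.

deg(f) = 1, deg(g) = 1, so Bézout bound = 1.
Scan x ∈ F_7. For each x, list the y ∈ F_7 with f(x, y) ≡ 0 and those with g(x, y) ≡ 0 (mod 7); the common zeros in that column are the intersection.
  x = 0: f ≡ 0 at y ∈ ∅; g ≡ 0 at y ∈ {5}; common: ∅.
  x = 1: f ≡ 0 at y ∈ ∅; g ≡ 0 at y ∈ {0}; common: ∅.
  x = 2: f ≡ 0 at y ∈ ∅; g ≡ 0 at y ∈ {2}; common: ∅.
  x = 3: f ≡ 0 at y ∈ ∅; g ≡ 0 at y ∈ {4}; common: ∅.
  x = 4: f ≡ 0 at y ∈ ∅; g ≡ 0 at y ∈ {6}; common: ∅.
  x = 5: f ≡ 0 at y ∈ ∅; g ≡ 0 at y ∈ {1}; common: ∅.
  x = 6: f ≡ 0 at y ∈ {0, 1, 2, 3, 4, 5, 6}; g ≡ 0 at y ∈ {3}; common: {3}.
Collecting: common zeros = {(6, 3)}, so the count is 1.
Comparison with the Bézout bound: 1 ≤ 1 = deg(f)·deg(g), as expected for curves with no common component (the bound is attained).


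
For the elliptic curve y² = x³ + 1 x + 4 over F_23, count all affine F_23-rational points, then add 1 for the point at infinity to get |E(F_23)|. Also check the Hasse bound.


Affine points = {(0, 2), (0, 21), (1, 11), (1, 12), (4, 7), (4, 16), (7, 3), (7, 20), (8, 8), (8, 15), (9, 11), (9, 12), (10, 5), (10, 18), (11, 9), (11, 14), (13, 11), (13, 12), (14, 5), (14, 18), (15, 6), (15, 17), (17, 9), (17, 14), (18, 9), (18, 14), (22, 5), (22, 18)}; affine count = 28; |E(F_23)| = 29.

Discriminant check: Δ ∝ 4a³ + 27b² = 4·1³ + 27·4² = 4·1 + 27·16 ≡ 22 (mod 23). Nonzero ⇒ E is nonsingular.
For each x ∈ F_23, compute rhs = x³ + 1·x + 4 mod 23, then count y ∈ F_23 with y² ≡ rhs.
  x = 0: rhs = 4, matching y values: 2, 21 (2 points).
  x = 1: rhs = 6, matching y values: 11, 12 (2 points).
  x = 2: rhs = 14, matching y values: none (0 points).
  x = 3: rhs = 11, matching y values: none (0 points).
  x = 4: rhs = 3, matching y values: 7, 16 (2 points).
  x = 5: rhs = 19, matching y values: none (0 points).
  x = 6: rhs = 19, matching y values: none (0 points).
  x = 7: rhs = 9, matching y values: 3, 20 (2 points).
  x = 8: rhs = 18, matching y values: 8, 15 (2 points).
  x = 9: rhs = 6, matching y values: 11, 12 (2 points).
  x = 10: rhs = 2, matching y values: 5, 18 (2 points).
  x = 11: rhs = 12, matching y values: 9, 14 (2 points).
  x = 12: rhs = 19, matching y values: none (0 points).
  x = 13: rhs = 6, matching y values: 11, 12 (2 points).
  x = 14: rhs = 2, matching y values: 5, 18 (2 points).
  x = 15: rhs = 13, matching y values: 6, 17 (2 points).
  x = 16: rhs = 22, matching y values: none (0 points).
  x = 17: rhs = 12, matching y values: 9, 14 (2 points).
  x = 18: rhs = 12, matching y values: 9, 14 (2 points).
  x = 19: rhs = 5, matching y values: none (0 points).
  x = 20: rhs = 20, matching y values: none (0 points).
  x = 21: rhs = 17, matching y values: none (0 points).
  x = 22: rhs = 2, matching y values: 5, 18 (2 points).
Total affine count: 28.
Full point count |E(F_23)| = 28 + 1 = 29.
Hasse bound: |29 − (23+1)| = |5| = 5 ≤ 2√23 ≈ 9.5917 ✓.
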